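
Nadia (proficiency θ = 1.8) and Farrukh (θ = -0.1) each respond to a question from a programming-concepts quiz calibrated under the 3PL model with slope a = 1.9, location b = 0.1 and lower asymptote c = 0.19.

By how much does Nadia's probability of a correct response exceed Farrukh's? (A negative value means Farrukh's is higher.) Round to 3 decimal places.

P(θ) = c + (1 − c) · 1 / (1 + exp(−a(θ − b)))
P(Nadia) = 0.9692  [exponent 3.2300]
P(Farrukh) = 0.5190  [exponent -0.3800]
Difference = 0.9692 − 0.5190 = 0.4502

0.450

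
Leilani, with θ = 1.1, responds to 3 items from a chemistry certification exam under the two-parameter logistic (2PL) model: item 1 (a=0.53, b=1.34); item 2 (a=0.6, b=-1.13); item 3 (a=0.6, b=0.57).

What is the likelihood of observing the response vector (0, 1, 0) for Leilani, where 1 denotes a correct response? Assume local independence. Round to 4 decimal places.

0.1774

P(θ) = 1 / (1 + exp(−a(θ − b)))
P_1 = 1/(1+e^{0.1272}) = 0.4682
P_2 = 1/(1+e^{-1.3380}) = 0.7922
P_3 = 1/(1+e^{-0.3180}) = 0.5788
L = (1−P_1) × P_2 × (1−P_3) = 0.5318 × 0.7922 × 0.4212 = 0.17741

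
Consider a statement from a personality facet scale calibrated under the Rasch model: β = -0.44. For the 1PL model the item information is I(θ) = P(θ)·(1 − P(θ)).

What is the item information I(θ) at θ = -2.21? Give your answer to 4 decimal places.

P = 1/(1+e^{1.7700}) = 0.1455
P(1−P) = 0.1455 × 0.8545 = 0.1244
I = P(1−P) = 0.12436

0.1244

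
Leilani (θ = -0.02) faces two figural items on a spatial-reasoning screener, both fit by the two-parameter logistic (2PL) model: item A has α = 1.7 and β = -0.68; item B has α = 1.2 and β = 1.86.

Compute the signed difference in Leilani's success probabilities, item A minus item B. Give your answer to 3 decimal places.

0.660

P(θ) = 1 / (1 + exp(−α(θ − β)))
P_A = 0.7544
P_B = 0.0948
P_A − P_B = 0.6595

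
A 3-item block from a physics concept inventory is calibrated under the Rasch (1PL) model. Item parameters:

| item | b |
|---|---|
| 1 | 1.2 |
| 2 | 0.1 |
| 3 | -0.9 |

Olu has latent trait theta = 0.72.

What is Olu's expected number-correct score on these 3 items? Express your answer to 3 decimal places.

P(theta) = 1 / (1 + exp(−(theta − b)))
P_1 = 1/(1+e^{0.4800}) = 0.3823
P_2 = 1/(1+e^{-0.6200}) = 0.6502
P_3 = 1/(1+e^{-1.6200}) = 0.8348
E[score] = 0.3823 + 0.6502 + 0.8348 = 1.8673

1.867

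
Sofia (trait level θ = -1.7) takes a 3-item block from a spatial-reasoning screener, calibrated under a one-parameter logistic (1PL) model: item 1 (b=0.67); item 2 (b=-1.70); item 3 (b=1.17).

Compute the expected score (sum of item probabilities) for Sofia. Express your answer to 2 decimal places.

P(θ) = 1 / (1 + exp(−(θ − b)))
P_1 = 1/(1+e^{2.3700}) = 0.0855
P_2 = 1/(1+e^{0.0000}) = 0.5000
P_3 = 1/(1+e^{2.8700}) = 0.0537
E[score] = 0.0855 + 0.5000 + 0.0537 = 0.6391

0.64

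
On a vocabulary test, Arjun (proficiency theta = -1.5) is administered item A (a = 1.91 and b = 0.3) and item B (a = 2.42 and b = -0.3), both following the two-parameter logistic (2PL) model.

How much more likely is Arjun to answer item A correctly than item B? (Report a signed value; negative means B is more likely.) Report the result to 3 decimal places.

P(theta) = 1 / (1 + exp(−a(theta − b)))
P_A = 0.0311
P_B = 0.0520
P_A − P_B = -0.0208

-0.021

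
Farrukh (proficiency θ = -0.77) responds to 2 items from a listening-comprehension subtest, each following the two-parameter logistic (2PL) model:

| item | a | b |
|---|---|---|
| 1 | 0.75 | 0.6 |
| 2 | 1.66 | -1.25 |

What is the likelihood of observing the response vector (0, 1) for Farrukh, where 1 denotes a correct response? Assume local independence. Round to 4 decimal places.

P(θ) = 1 / (1 + exp(−a(θ − b)))
P_1 = 1/(1+e^{1.0275}) = 0.2636
P_2 = 1/(1+e^{-0.7968}) = 0.6893
L = (1−P_1) × P_2 = 0.7364 × 0.6893 = 0.50761

0.5076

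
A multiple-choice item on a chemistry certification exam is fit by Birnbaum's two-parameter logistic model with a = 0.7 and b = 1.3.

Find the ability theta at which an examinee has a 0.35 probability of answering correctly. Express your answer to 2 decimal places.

P(theta) = 1 / (1 + exp(−a(theta − b)))
logit = ln(0.3500/0.6500) = -0.6190
theta = b + logit/(a) = 1.3 + (-0.6190)/0.7000 = 0.4157

0.42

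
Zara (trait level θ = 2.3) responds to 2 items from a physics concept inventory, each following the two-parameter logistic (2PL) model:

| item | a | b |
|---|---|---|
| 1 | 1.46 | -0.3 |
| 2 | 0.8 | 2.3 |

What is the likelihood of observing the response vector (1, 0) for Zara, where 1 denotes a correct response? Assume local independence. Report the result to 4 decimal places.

P(θ) = 1 / (1 + exp(−a(θ − b)))
P_1 = 1/(1+e^{-3.7960}) = 0.9780
P_2 = 1/(1+e^{0.0000}) = 0.5000
L = P_1 × (1−P_2) = 0.9780 × 0.5000 = 0.48902

0.4890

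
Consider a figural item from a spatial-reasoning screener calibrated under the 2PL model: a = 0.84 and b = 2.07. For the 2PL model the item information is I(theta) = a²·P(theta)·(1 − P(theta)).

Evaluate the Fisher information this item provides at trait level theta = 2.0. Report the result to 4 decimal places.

0.1762

P = 1/(1+e^{0.0588}) = 0.4853
P(1−P) = 0.4853 × 0.5147 = 0.2498
I = a² × P(1−P) = 0.84² × 0.2498 = 0.17625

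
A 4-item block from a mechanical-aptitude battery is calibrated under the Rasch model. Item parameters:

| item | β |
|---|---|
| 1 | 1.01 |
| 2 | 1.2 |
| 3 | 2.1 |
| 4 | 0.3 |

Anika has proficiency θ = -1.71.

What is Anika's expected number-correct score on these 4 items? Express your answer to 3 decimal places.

P(θ) = 1 / (1 + exp(−(θ − β)))
P_1 = 1/(1+e^{2.7200}) = 0.0618
P_2 = 1/(1+e^{2.9100}) = 0.0517
P_3 = 1/(1+e^{3.8100}) = 0.0217
P_4 = 1/(1+e^{2.0100}) = 0.1182
E[score] = 0.0618 + 0.0517 + 0.0217 + 0.1182 = 0.2533

0.253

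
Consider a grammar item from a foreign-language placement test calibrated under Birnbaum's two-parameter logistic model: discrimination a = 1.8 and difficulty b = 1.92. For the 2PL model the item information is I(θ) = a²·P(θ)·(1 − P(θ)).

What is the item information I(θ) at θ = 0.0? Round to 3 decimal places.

P = 1/(1+e^{3.4560}) = 0.0306
P(1−P) = 0.0306 × 0.9694 = 0.0297
I = a² × P(1−P) = 1.8² × 0.0297 = 0.09608

0.096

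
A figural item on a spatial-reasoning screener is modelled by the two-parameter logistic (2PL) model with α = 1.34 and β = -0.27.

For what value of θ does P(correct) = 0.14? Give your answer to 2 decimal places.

P(θ) = 1 / (1 + exp(−α(θ − β)))
logit = ln(0.1400/0.8600) = -1.8153
θ = β + logit/(α) = -0.27 + (-1.8153)/1.3400 = -1.6247

-1.62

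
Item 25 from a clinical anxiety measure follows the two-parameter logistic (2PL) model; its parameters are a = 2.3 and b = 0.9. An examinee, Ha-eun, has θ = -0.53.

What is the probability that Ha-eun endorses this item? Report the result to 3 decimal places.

0.036

P(θ) = 1 / (1 + exp(−a(θ − b)))
Exponent: 2.3 × (-0.53 − 0.9) = -3.2890
1/(1 + e^{3.2890}) = 0.0360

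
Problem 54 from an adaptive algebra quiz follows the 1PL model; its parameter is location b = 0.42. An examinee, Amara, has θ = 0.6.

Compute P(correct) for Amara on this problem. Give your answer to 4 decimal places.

0.5449

P(θ) = 1 / (1 + exp(−(θ − b)))
Exponent: (0.6 − 0.42) = 0.1800
1/(1 + e^{-0.1800}) = 0.5449
P = 0.5449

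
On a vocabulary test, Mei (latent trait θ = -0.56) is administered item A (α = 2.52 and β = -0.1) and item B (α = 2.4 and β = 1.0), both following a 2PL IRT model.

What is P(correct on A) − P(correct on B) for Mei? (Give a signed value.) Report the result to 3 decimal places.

0.216

P(θ) = 1 / (1 + exp(−α(θ − β)))
P_A = 0.2388
P_B = 0.0231
P_A − P_B = 0.2157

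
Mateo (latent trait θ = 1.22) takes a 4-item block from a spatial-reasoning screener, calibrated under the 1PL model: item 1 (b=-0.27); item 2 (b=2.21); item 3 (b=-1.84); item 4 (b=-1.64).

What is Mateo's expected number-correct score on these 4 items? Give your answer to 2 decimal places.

P(θ) = 1 / (1 + exp(−(θ − b)))
P_1 = 1/(1+e^{-1.4900}) = 0.8161
P_2 = 1/(1+e^{0.9900}) = 0.2709
P_3 = 1/(1+e^{-3.0600}) = 0.9552
P_4 = 1/(1+e^{-2.8600}) = 0.9458
E[score] = 0.8161 + 0.2709 + 0.9552 + 0.9458 = 2.9880

2.99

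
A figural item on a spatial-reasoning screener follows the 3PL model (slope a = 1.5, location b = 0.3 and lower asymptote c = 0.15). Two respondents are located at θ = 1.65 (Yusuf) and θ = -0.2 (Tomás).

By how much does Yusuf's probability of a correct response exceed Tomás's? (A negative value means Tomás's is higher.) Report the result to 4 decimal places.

0.4782

P(θ) = c + (1 − c) · 1 / (1 + exp(−a(θ − b)))
P(Yusuf) = 0.9009  [exponent 2.0250]
P(Tomás) = 0.4227  [exponent -0.7500]
Difference = 0.9009 − 0.4227 = 0.4782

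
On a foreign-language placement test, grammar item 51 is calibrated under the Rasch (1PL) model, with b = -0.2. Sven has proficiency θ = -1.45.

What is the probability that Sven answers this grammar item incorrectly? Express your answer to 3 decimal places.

P(θ) = 1 / (1 + exp(−(θ − b)))
Exponent: (-1.45 − (-0.2)) = -1.2500
1/(1 + e^{1.2500}) = 0.2227
P = 0.2227
P(incorrect) = 1 − 0.2227 = 0.7773

0.777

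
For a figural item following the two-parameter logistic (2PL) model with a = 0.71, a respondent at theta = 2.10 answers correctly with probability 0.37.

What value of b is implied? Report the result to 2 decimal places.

2.85

P(theta) = 1 / (1 + exp(−a(theta − b)))
logit(0.37) = ln(0.37/0.63) = -0.5322
b = theta − logit/(a) = 2.10 − (-0.5322)/0.7100 = 2.8496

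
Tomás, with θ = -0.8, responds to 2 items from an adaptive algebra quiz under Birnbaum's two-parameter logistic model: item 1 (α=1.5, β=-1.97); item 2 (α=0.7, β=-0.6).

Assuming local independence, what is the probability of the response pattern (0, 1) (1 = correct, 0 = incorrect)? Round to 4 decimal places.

P(θ) = 1 / (1 + exp(−α(θ − β)))
P_1 = 1/(1+e^{-1.7550}) = 0.8526
P_2 = 1/(1+e^{0.1400}) = 0.4651
L = (1−P_1) × P_2 = 0.1474 × 0.4651 = 0.06856

0.0686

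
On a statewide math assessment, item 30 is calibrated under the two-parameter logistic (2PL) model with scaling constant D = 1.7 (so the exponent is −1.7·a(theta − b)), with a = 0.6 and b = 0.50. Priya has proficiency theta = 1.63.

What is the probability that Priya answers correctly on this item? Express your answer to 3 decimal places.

P(theta) = 1 / (1 + exp(−D·a(theta − b)))
Exponent: 1.7 × 0.6 × (1.63 − 0.50) = 1.1526
1/(1 + e^{-1.1526}) = 0.7600
P = 0.7600

0.760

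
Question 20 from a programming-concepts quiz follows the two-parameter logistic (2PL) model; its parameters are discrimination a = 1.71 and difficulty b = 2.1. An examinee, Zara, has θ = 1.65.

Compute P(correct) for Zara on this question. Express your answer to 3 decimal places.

P(θ) = 1 / (1 + exp(−a(θ − b)))
Exponent: 1.71 × (1.65 − 2.1) = -0.7695
1/(1 + e^{0.7695}) = 0.3166

0.317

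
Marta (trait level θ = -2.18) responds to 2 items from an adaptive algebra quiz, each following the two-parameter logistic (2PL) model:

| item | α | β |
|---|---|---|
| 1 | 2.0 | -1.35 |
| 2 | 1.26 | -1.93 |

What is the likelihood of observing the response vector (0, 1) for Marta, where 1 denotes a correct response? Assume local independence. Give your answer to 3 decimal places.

P(θ) = 1 / (1 + exp(−α(θ − β)))
P_1 = 1/(1+e^{1.6600}) = 0.1598
P_2 = 1/(1+e^{0.3150}) = 0.4219
L = (1−P_1) × P_2 = 0.8402 × 0.4219 = 0.35449

0.354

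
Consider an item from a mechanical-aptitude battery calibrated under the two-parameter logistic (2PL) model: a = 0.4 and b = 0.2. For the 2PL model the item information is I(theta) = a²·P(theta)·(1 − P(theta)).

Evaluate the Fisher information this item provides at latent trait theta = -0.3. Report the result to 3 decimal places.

P = 1/(1+e^{0.2000}) = 0.4502
P(1−P) = 0.4502 × 0.5498 = 0.2475
I = a² × P(1−P) = 0.4² × 0.2475 = 0.03960

0.040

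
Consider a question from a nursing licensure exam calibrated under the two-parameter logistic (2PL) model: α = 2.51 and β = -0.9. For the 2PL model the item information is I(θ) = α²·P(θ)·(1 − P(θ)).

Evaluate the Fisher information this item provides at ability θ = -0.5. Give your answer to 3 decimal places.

P = 1/(1+e^{-1.0040}) = 0.7318
P(1−P) = 0.7318 × 0.2682 = 0.1962
I = α² × P(1−P) = 2.51² × 0.1962 = 1.23638

1.236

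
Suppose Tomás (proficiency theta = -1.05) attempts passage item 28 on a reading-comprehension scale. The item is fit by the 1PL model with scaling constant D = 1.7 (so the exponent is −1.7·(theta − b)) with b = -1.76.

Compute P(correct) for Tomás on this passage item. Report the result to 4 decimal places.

P(theta) = 1 / (1 + exp(−D·(theta − b)))
Exponent: 1.7 × (-1.05 − (-1.76)) = 1.2070
1/(1 + e^{-1.2070}) = 0.7698
P = 0.7698

0.7698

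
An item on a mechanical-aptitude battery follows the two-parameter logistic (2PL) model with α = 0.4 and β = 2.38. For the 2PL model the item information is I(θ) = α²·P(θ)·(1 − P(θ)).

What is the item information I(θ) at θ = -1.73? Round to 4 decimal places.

0.0217

P = 1/(1+e^{1.6440}) = 0.1619
P(1−P) = 0.1619 × 0.8381 = 0.1357
I = α² × P(1−P) = 0.4² × 0.1357 = 0.02171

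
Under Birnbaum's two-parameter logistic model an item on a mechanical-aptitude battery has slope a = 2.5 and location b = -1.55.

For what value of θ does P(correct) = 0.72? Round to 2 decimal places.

P(θ) = 1 / (1 + exp(−a(θ − b)))
logit = ln(0.7200/0.2800) = 0.9445
θ = b + logit/(a) = -1.55 + 0.9445/2.5000 = -1.1722

-1.17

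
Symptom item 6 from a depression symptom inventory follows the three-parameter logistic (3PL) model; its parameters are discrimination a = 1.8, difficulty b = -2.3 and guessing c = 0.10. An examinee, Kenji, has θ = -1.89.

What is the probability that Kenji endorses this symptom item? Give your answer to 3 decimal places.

0.709

P(θ) = c + (1 − c) · 1 / (1 + exp(−a(θ − b)))
Exponent: 1.8 × (-1.89 − (-2.3)) = 0.7380
1/(1 + e^{-0.7380}) = 0.6766
P = 0.10 + 0.90 × 0.6766 = 0.7089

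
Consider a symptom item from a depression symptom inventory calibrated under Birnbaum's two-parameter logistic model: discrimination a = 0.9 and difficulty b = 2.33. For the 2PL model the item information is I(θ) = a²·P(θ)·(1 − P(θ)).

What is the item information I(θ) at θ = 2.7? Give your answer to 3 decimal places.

0.197

P = 1/(1+e^{-0.3330}) = 0.5825
P(1−P) = 0.5825 × 0.4175 = 0.2432
I = a² × P(1−P) = 0.9² × 0.2432 = 0.19699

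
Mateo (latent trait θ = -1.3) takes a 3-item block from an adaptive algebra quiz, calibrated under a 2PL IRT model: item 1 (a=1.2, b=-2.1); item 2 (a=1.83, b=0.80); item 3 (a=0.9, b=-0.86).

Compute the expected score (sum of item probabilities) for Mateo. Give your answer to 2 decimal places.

P(θ) = 1 / (1 + exp(−a(θ − b)))
P_1 = 1/(1+e^{-0.9600}) = 0.7231
P_2 = 1/(1+e^{3.8430}) = 0.0210
P_3 = 1/(1+e^{0.3960}) = 0.4023
E[score] = 0.7231 + 0.0210 + 0.4023 = 1.1464

1.15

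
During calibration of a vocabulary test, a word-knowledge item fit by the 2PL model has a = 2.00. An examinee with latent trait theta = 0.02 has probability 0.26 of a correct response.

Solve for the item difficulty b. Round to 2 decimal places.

P(theta) = 1 / (1 + exp(−a(theta − b)))
logit(0.26) = ln(0.26/0.74) = -1.0460
b = theta − logit/(a) = 0.02 − (-1.0460)/2.0000 = 0.5430

0.54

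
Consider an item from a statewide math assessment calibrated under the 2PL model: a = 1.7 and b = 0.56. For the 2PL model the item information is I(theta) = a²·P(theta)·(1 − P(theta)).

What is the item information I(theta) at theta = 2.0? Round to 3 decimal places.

0.212

P = 1/(1+e^{-2.4480}) = 0.9204
P(1−P) = 0.9204 × 0.0796 = 0.0733
I = a² × P(1−P) = 1.7² × 0.0733 = 0.21170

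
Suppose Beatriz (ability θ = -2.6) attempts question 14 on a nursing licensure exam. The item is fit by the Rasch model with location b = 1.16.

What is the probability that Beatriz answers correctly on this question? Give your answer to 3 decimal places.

P(θ) = 1 / (1 + exp(−(θ − b)))
Exponent: (-2.6 − 1.16) = -3.7600
1/(1 + e^{3.7600}) = 0.0228
P = 0.0228

0.023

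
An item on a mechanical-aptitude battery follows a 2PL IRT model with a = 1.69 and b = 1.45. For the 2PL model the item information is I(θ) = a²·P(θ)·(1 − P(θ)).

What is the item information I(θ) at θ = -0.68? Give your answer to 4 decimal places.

P = 1/(1+e^{3.5997}) = 0.0266
P(1−P) = 0.0266 × 0.9734 = 0.0259
I = a² × P(1−P) = 1.69² × 0.0259 = 0.07396

0.0740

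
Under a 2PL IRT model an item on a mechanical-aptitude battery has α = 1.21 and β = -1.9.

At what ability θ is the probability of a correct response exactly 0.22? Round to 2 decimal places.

-2.95

P(θ) = 1 / (1 + exp(−α(θ − β)))
logit = ln(0.2200/0.7800) = -1.2657
θ = β + logit/(α) = -1.9 + (-1.2657)/1.2100 = -2.9460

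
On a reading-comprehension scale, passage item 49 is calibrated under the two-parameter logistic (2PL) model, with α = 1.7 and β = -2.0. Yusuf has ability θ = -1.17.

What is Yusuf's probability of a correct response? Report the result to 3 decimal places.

P(θ) = 1 / (1 + exp(−α(θ − β)))
Exponent: 1.7 × (-1.17 − (-2.0)) = 1.4110
1/(1 + e^{-1.4110}) = 0.8039

0.804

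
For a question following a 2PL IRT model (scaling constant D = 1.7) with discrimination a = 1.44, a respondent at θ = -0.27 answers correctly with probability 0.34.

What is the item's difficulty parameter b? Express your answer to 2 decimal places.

0.00

P(θ) = 1 / (1 + exp(−D·a(θ − b)))
logit(0.34) = ln(0.34/0.66) = -0.6633
b = θ − logit/(1.7·a) = -0.27 − (-0.6633)/2.4480 = 0.0010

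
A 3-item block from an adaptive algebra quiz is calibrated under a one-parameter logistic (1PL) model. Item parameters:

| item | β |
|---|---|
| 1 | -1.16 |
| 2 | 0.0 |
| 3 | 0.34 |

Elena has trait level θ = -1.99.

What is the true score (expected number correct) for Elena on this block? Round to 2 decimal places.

P(θ) = 1 / (1 + exp(−(θ − β)))
P_1 = 1/(1+e^{0.8300}) = 0.3036
P_2 = 1/(1+e^{1.9900}) = 0.1203
P_3 = 1/(1+e^{2.3300}) = 0.0887
E[score] = 0.3036 + 0.1203 + 0.0887 = 0.5126

0.51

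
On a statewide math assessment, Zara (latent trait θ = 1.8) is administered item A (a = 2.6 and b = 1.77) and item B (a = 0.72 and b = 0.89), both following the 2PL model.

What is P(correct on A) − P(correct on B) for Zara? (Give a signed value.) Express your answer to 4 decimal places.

P(θ) = 1 / (1 + exp(−a(θ − b)))
P_A = 0.5195
P_B = 0.6582
P_A − P_B = -0.1387

-0.1387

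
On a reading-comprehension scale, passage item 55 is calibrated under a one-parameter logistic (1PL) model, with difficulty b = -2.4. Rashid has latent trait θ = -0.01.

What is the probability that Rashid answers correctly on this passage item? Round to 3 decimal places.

0.916

P(θ) = 1 / (1 + exp(−(θ − b)))
Exponent: (-0.01 − (-2.4)) = 2.3900
1/(1 + e^{-2.3900}) = 0.9161
P = 0.9161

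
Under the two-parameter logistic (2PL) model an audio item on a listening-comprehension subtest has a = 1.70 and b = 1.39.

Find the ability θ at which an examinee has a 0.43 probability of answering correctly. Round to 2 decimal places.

1.22

P(θ) = 1 / (1 + exp(−a(θ − b)))
logit = ln(0.4300/0.5700) = -0.2819
θ = b + logit/(a) = 1.39 + (-0.2819)/1.7000 = 1.2242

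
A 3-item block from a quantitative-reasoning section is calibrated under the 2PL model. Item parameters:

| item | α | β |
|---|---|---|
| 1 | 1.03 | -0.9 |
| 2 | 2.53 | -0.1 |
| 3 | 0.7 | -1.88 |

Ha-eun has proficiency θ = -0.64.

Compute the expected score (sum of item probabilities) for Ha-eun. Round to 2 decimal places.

1.47

P(θ) = 1 / (1 + exp(−α(θ − β)))
P_1 = 1/(1+e^{-0.2678}) = 0.5666
P_2 = 1/(1+e^{1.3662}) = 0.2032
P_3 = 1/(1+e^{-0.8680}) = 0.7043
E[score] = 0.5666 + 0.2032 + 0.7043 = 1.4741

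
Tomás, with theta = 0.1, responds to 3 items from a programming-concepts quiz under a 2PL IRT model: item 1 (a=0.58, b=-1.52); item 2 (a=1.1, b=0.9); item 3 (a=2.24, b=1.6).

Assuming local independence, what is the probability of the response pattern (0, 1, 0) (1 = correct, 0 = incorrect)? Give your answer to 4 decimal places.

P(theta) = 1 / (1 + exp(−a(theta − b)))
P_1 = 1/(1+e^{-0.9396}) = 0.7190
P_2 = 1/(1+e^{0.8800}) = 0.2932
P_3 = 1/(1+e^{3.3600}) = 0.0336
L = (1−P_1) × P_2 × (1−P_3) = 0.2810 × 0.2932 × 0.9664 = 0.07961

0.0796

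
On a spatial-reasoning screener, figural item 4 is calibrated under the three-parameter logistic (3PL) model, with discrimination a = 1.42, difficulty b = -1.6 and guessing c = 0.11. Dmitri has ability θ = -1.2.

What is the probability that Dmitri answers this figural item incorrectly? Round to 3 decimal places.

P(θ) = c + (1 − c) · 1 / (1 + exp(−a(θ − b)))
Exponent: 1.42 × (-1.2 − (-1.6)) = 0.5680
1/(1 + e^{-0.5680}) = 0.6383
P = 0.11 + 0.89 × 0.6383 = 0.6781
P(incorrect) = 1 − 0.6781 = 0.3219

0.322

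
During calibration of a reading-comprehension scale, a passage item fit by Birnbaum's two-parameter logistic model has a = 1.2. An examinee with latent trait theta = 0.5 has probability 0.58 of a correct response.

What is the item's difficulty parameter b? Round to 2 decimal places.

0.23

P(theta) = 1 / (1 + exp(−a(theta − b)))
logit(0.58) = ln(0.58/0.42) = 0.3228
b = theta − logit/(a) = 0.5 − 0.3228/1.2000 = 0.2310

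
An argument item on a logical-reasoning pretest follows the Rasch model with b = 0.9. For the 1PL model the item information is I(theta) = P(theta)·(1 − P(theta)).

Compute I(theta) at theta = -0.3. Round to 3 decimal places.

P = 1/(1+e^{1.2000}) = 0.2315
P(1−P) = 0.2315 × 0.7685 = 0.1779
I = P(1−P) = 0.17789

0.178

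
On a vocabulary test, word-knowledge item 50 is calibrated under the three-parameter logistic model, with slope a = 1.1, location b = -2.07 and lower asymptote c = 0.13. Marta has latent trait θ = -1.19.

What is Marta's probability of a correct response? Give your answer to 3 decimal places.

P(θ) = c + (1 − c) · 1 / (1 + exp(−a(θ − b)))
Exponent: 1.1 × (-1.19 − (-2.07)) = 0.9680
1/(1 + e^{-0.9680}) = 0.7247
P = 0.13 + 0.87 × 0.7247 = 0.7605

0.761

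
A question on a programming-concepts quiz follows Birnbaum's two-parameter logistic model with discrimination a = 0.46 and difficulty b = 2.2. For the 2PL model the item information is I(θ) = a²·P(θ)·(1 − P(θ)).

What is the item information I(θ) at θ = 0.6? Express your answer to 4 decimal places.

P = 1/(1+e^{0.7360}) = 0.3239
P(1−P) = 0.3239 × 0.6761 = 0.2190
I = a² × P(1−P) = 0.46² × 0.2190 = 0.04634

0.0463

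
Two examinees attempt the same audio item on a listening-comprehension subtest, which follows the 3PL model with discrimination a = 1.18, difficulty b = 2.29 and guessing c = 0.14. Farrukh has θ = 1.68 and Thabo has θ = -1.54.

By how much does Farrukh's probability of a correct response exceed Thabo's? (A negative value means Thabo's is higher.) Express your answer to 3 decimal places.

0.272

P(θ) = c + (1 − c) · 1 / (1 + exp(−a(θ − b)))
P(Farrukh) = 0.4216  [exponent -0.7198]
P(Thabo) = 0.1493  [exponent -4.5194]
Difference = 0.4216 − 0.1493 = 0.2723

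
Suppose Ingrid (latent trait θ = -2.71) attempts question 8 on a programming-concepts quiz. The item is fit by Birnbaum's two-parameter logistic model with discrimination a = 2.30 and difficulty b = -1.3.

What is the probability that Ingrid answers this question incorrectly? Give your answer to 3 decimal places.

0.962

P(θ) = 1 / (1 + exp(−a(θ − b)))
Exponent: 2.30 × (-2.71 − (-1.3)) = -3.2430
1/(1 + e^{3.2430}) = 0.0376
P(incorrect) = 1 − 0.0376 = 0.9624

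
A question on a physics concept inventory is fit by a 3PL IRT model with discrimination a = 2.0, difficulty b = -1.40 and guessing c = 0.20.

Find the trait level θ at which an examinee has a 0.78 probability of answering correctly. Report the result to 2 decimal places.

P(θ) = c + (1 − c) · 1 / (1 + exp(−a(θ − b)))
Remove guessing floor: (0.78 − 0.20)/(1 − 0.20) = 0.7250
logit = ln(0.7250/0.2750) = 0.9694
θ = b + logit/(a) = -1.40 + 0.9694/2.0000 = -0.9153

-0.92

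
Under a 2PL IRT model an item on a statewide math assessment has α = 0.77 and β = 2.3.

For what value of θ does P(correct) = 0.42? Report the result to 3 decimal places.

P(θ) = 1 / (1 + exp(−α(θ − β)))
logit = ln(0.4200/0.5800) = -0.3228
θ = β + logit/(α) = 2.3 + (-0.3228)/0.7700 = 1.8808

1.881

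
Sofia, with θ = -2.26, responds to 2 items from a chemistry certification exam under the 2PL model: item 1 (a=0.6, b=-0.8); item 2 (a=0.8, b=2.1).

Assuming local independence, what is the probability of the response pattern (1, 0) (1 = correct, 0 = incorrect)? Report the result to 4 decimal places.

0.2853

P(θ) = 1 / (1 + exp(−a(θ − b)))
P_1 = 1/(1+e^{0.8760}) = 0.2940
P_2 = 1/(1+e^{3.4880}) = 0.0297
L = P_1 × (1−P_2) = 0.2940 × 0.9703 = 0.28529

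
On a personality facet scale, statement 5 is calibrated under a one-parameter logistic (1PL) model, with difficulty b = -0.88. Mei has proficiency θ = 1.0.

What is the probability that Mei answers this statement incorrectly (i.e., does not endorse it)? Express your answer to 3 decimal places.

0.132

P(θ) = 1 / (1 + exp(−(θ − b)))
Exponent: (1.0 − (-0.88)) = 1.8800
1/(1 + e^{-1.8800}) = 0.8676
P = 0.8676
P(incorrect) = 1 − 0.8676 = 0.1324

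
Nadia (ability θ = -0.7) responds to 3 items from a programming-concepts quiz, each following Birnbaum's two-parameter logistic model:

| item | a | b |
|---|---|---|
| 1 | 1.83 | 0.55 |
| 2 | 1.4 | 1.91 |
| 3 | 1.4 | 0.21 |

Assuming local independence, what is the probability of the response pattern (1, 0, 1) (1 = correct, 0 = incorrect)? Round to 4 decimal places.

0.0196

P(θ) = 1 / (1 + exp(−a(θ − b)))
P_1 = 1/(1+e^{2.2875}) = 0.0922
P_2 = 1/(1+e^{3.6540}) = 0.0252
P_3 = 1/(1+e^{1.2740}) = 0.2186
L = P_1 × (1−P_2) × P_3 = 0.0922 × 0.9748 × 0.2186 = 0.01964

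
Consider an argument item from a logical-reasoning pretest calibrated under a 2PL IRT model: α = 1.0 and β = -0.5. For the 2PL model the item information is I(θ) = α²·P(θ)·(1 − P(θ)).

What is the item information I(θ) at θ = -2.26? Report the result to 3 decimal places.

P = 1/(1+e^{1.7600}) = 0.1468
P(1−P) = 0.1468 × 0.8532 = 0.1252
I = α² × P(1−P) = 1.0² × 0.1252 = 0.12524

0.125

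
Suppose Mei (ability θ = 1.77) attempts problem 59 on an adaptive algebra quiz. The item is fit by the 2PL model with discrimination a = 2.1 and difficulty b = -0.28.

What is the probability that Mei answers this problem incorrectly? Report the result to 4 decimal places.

0.0133

P(θ) = 1 / (1 + exp(−a(θ − b)))
Exponent: 2.1 × (1.77 − (-0.28)) = 4.3050
1/(1 + e^{-4.3050}) = 0.9867
P(incorrect) = 1 − 0.9867 = 0.0133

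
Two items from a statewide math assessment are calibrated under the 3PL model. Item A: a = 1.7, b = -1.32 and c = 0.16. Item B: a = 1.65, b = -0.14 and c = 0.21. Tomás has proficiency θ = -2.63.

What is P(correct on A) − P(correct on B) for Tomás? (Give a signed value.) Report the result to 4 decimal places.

0.0190

P(θ) = c + (1 − c) · 1 / (1 + exp(−a(θ − b)))
P_A = 0.2418
P_B = 0.2228
P_A − P_B = 0.0190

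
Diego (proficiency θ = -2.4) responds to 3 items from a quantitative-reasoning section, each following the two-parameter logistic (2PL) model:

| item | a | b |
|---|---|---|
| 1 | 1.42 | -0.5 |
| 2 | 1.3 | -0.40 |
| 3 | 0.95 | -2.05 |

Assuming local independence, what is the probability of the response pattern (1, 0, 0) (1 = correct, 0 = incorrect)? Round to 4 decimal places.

0.0342

P(θ) = 1 / (1 + exp(−a(θ − b)))
P_1 = 1/(1+e^{2.6980}) = 0.0631
P_2 = 1/(1+e^{2.6000}) = 0.0691
P_3 = 1/(1+e^{0.3325}) = 0.4176
L = P_1 × (1−P_2) × (1−P_3) = 0.0631 × 0.9309 × 0.5824 = 0.03420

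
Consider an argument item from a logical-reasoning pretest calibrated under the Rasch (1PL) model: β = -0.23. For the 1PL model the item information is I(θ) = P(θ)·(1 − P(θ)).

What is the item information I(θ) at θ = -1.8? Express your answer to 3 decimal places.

P = 1/(1+e^{1.5700}) = 0.1722
P(1−P) = 0.1722 × 0.8278 = 0.1426
I = P(1−P) = 0.14256

0.143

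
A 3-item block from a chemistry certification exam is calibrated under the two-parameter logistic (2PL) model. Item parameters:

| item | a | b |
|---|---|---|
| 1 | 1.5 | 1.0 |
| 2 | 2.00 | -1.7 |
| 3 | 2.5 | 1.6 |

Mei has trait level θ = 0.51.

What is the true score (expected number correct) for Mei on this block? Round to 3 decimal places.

P(θ) = 1 / (1 + exp(−a(θ − b)))
P_1 = 1/(1+e^{0.7350}) = 0.3241
P_2 = 1/(1+e^{-4.4200}) = 0.9881
P_3 = 1/(1+e^{2.7250}) = 0.0615
E[score] = 0.3241 + 0.9881 + 0.0615 = 1.3737

1.374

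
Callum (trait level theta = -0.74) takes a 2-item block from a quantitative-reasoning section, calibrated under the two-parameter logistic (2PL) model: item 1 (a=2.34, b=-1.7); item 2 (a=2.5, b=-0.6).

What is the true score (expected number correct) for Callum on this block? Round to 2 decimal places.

P(theta) = 1 / (1 + exp(−a(theta − b)))
P_1 = 1/(1+e^{-2.2464}) = 0.9043
P_2 = 1/(1+e^{0.3500}) = 0.4134
E[score] = 0.9043 + 0.4134 = 1.3177

1.32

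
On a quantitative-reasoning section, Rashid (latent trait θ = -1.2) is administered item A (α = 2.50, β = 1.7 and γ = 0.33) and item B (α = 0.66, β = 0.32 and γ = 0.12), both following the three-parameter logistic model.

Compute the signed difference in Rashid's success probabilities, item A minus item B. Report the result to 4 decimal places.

P(θ) = γ + (1 − γ) · 1 / (1 + exp(−α(θ − β)))
P_A = 0.3305
P_B = 0.3561
P_A − P_B = -0.0256

-0.0256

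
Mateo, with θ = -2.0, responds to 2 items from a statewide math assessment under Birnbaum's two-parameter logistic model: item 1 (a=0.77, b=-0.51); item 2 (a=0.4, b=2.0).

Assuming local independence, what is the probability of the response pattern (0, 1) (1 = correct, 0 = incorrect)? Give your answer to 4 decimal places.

P(θ) = 1 / (1 + exp(−a(θ − b)))
P_1 = 1/(1+e^{1.1473}) = 0.2410
P_2 = 1/(1+e^{1.6000}) = 0.1680
L = (1−P_1) × P_2 = 0.7590 × 0.1680 = 0.12750

0.1275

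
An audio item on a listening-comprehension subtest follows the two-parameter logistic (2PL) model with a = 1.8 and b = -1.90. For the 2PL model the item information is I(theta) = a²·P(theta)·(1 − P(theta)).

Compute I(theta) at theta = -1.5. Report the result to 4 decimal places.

0.7135

P = 1/(1+e^{-0.7200}) = 0.6726
P(1−P) = 0.6726 × 0.3274 = 0.2202
I = a² × P(1−P) = 1.8² × 0.2202 = 0.71347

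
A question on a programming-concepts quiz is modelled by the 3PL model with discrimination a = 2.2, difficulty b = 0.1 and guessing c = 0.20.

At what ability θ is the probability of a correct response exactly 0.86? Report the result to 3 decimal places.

0.805

P(θ) = c + (1 − c) · 1 / (1 + exp(−a(θ − b)))
Remove guessing floor: (0.86 − 0.20)/(1 − 0.20) = 0.8250
logit = ln(0.8250/0.1750) = 1.5506
θ = b + logit/(a) = 0.1 + 1.5506/2.2000 = 0.8048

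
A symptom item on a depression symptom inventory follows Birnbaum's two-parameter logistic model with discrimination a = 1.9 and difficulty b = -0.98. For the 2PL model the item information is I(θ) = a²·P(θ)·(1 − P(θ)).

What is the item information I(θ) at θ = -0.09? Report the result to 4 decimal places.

P = 1/(1+e^{-1.6910}) = 0.8444
P(1−P) = 0.8444 × 0.1556 = 0.1314
I = a² × P(1−P) = 1.9² × 0.1314 = 0.47442

0.4744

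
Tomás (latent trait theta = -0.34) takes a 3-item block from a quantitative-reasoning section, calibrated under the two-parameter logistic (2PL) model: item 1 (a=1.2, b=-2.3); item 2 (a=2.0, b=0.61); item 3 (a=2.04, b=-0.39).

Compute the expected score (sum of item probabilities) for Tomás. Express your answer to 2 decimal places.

P(theta) = 1 / (1 + exp(−a(theta − b)))
P_1 = 1/(1+e^{-2.3520}) = 0.9131
P_2 = 1/(1+e^{1.9000}) = 0.1301
P_3 = 1/(1+e^{-0.1020}) = 0.5255
E[score] = 0.9131 + 0.1301 + 0.5255 = 1.5687

1.57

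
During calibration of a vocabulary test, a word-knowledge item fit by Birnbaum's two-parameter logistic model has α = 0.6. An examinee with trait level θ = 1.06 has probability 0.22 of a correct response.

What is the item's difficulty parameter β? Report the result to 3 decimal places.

P(θ) = 1 / (1 + exp(−α(θ − β)))
logit(0.22) = ln(0.22/0.78) = -1.2657
β = θ − logit/(α) = 1.06 − (-1.2657)/0.6000 = 3.1694

3.169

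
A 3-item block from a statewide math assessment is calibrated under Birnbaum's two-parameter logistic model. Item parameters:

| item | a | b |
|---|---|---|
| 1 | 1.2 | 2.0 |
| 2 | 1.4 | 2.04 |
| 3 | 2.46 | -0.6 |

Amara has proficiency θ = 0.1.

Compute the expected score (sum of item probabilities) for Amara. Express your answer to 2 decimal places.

1.00

P(θ) = 1 / (1 + exp(−a(θ − b)))
P_1 = 1/(1+e^{2.2800}) = 0.0928
P_2 = 1/(1+e^{2.7160}) = 0.0620
P_3 = 1/(1+e^{-1.7220}) = 0.8484
E[score] = 0.0928 + 0.0620 + 0.8484 = 1.0032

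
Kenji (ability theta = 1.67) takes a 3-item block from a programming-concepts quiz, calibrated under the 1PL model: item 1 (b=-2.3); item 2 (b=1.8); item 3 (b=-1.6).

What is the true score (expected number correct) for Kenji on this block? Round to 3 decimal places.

2.412

P(theta) = 1 / (1 + exp(−(theta − b)))
P_1 = 1/(1+e^{-3.9700}) = 0.9815
P_2 = 1/(1+e^{0.1300}) = 0.4675
P_3 = 1/(1+e^{-3.2700}) = 0.9634
E[score] = 0.9815 + 0.4675 + 0.9634 = 2.4124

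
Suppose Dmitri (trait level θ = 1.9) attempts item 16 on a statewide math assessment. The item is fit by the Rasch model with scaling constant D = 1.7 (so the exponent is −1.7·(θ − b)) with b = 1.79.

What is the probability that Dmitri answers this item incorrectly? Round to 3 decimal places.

0.453

P(θ) = 1 / (1 + exp(−D·(θ − b)))
Exponent: 1.7 × (1.9 − 1.79) = 0.1870
1/(1 + e^{-0.1870}) = 0.5466
P = 0.5466
P(incorrect) = 1 − 0.5466 = 0.4534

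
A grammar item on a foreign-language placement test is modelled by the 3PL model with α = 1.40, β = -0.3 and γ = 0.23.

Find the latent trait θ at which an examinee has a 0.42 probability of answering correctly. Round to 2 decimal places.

-1.10

P(θ) = γ + (1 − γ) · 1 / (1 + exp(−α(θ − β)))
Remove guessing floor: (0.42 − 0.23)/(1 − 0.23) = 0.2468
logit = ln(0.2468/0.7532) = -1.1160
θ = β + logit/(α) = -0.3 + (-1.1160)/1.4000 = -1.0971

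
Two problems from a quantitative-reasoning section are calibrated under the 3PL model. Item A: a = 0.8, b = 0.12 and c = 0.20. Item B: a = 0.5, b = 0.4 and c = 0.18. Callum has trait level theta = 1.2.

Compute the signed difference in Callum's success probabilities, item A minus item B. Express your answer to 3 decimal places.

0.092

P(theta) = c + (1 − c) · 1 / (1 + exp(−a(theta − b)))
P_A = 0.7628
P_B = 0.6709
P_A − P_B = 0.0919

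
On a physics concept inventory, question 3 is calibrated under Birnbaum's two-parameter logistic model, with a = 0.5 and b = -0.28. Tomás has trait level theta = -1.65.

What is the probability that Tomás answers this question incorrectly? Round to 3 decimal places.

P(theta) = 1 / (1 + exp(−a(theta − b)))
Exponent: 0.5 × (-1.65 − (-0.28)) = -0.6850
1/(1 + e^{0.6850}) = 0.3351
P(incorrect) = 1 − 0.3351 = 0.6649

0.665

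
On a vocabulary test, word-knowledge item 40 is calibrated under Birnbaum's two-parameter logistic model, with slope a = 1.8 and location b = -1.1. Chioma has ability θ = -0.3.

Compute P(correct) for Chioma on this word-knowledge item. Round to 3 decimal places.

0.808

P(θ) = 1 / (1 + exp(−a(θ − b)))
Exponent: 1.8 × (-0.3 − (-1.1)) = 1.4400
1/(1 + e^{-1.4400}) = 0.8085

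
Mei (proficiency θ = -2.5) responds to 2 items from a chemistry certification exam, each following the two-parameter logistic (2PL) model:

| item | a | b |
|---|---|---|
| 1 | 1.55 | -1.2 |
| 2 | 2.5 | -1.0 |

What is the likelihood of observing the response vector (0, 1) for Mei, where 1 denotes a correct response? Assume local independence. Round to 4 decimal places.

0.0203

P(θ) = 1 / (1 + exp(−a(θ − b)))
P_1 = 1/(1+e^{2.0150}) = 0.1176
P_2 = 1/(1+e^{3.7500}) = 0.0230
L = (1−P_1) × P_2 = 0.8824 × 0.0230 = 0.02027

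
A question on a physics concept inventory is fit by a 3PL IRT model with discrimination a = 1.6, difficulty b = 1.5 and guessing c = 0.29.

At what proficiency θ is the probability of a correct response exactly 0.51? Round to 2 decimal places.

1.00

P(θ) = c + (1 − c) · 1 / (1 + exp(−a(θ − b)))
Remove guessing floor: (0.51 − 0.29)/(1 − 0.29) = 0.3099
logit = ln(0.3099/0.6901) = -0.8008
θ = b + logit/(a) = 1.5 + (-0.8008)/1.6000 = 0.9995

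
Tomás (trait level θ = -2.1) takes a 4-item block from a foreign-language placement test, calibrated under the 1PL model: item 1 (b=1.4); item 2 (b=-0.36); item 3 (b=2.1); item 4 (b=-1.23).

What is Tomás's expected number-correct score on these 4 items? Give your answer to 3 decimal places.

P(θ) = 1 / (1 + exp(−(θ − b)))
P_1 = 1/(1+e^{3.5000}) = 0.0293
P_2 = 1/(1+e^{1.7400}) = 0.1493
P_3 = 1/(1+e^{4.2000}) = 0.0148
P_4 = 1/(1+e^{0.8700}) = 0.2953
E[score] = 0.0293 + 0.1493 + 0.0148 + 0.2953 = 0.4887

0.489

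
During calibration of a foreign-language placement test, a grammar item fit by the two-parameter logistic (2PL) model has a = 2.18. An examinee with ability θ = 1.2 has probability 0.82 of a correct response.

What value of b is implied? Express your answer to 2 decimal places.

P(θ) = 1 / (1 + exp(−a(θ − b)))
logit(0.82) = ln(0.82/0.18) = 1.5163
b = θ − logit/(a) = 1.2 − 1.5163/2.1800 = 0.5044

0.50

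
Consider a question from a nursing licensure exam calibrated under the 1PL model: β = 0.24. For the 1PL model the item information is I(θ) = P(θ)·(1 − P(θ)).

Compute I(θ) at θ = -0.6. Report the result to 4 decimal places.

P = 1/(1+e^{0.8400}) = 0.3015
P(1−P) = 0.3015 × 0.6985 = 0.2106
I = P(1−P) = 0.21061

0.2106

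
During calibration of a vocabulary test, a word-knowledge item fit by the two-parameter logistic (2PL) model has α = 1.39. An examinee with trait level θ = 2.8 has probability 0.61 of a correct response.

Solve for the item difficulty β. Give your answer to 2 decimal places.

P(θ) = 1 / (1 + exp(−α(θ − β)))
logit(0.61) = ln(0.61/0.39) = 0.4473
β = θ − logit/(α) = 2.8 − 0.4473/1.3900 = 2.4782

2.48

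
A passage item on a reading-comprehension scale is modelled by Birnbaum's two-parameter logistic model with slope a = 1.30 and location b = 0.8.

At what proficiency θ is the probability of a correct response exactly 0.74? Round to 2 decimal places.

1.60

P(θ) = 1 / (1 + exp(−a(θ − b)))
logit = ln(0.7400/0.2600) = 1.0460
θ = b + logit/(a) = 0.8 + 1.0460/1.3000 = 1.6046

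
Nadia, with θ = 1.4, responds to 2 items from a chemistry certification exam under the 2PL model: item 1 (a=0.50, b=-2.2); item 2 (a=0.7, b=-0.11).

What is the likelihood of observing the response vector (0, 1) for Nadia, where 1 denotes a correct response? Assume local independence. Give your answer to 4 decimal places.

P(θ) = 1 / (1 + exp(−a(θ − b)))
P_1 = 1/(1+e^{-1.8000}) = 0.8581
P_2 = 1/(1+e^{-1.0570}) = 0.7421
L = (1−P_1) × P_2 = 0.1419 × 0.7421 = 0.10527

0.1053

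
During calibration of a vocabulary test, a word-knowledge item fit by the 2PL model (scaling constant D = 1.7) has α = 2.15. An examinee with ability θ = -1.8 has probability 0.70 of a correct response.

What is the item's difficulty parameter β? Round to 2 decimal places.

P(θ) = 1 / (1 + exp(−D·α(θ − β)))
logit(0.70) = ln(0.70/0.30) = 0.8473
β = θ − logit/(1.7·α) = -1.8 − 0.8473/3.6550 = -2.0318

-2.03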